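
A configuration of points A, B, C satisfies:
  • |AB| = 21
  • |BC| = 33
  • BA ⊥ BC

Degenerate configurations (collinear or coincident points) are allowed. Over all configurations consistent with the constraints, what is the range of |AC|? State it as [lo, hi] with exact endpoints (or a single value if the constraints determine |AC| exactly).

|AC| = 3·√(170)  (≈ 39.1152)

|AB| ∈ {21}
|BC| ∈ {33}
|AC| ∈ {3·√(170)}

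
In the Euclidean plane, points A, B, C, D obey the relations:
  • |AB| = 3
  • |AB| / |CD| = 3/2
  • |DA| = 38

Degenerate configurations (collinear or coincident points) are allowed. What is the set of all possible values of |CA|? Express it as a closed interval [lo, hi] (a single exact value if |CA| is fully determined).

|CA| ∈ [36, 40]  (≈ [36.0000, 40.0000])

|AB| ∈ {3}
|AD| ∈ {38}
|CD| ∈ {2}
|BD| ∈ [35, 41]
|AC| ∈ [36, 40]
|BC| ∈ [33, 43]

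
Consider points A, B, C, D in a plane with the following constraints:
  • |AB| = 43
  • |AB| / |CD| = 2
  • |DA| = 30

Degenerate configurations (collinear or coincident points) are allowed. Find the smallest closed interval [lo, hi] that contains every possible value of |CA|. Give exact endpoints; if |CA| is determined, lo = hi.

|AB| ∈ {43}
|AD| ∈ {30}
|CD| ∈ {43/2}
|BD| ∈ [13, 73]
|AC| ∈ [17/2, 103/2]
|BC| ∈ [0, 189/2]

|CA| ∈ [17/2, 103/2]  (≈ [8.5000, 51.5000])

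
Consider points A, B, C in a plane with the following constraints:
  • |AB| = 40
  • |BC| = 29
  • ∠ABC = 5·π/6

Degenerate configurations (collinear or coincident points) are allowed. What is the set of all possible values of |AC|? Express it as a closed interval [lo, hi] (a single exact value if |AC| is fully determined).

|AB| ∈ {40}
|BC| ∈ {29}
|AC| ∈ {√(1160·√(3) + 2441)}

|AC| = √(1160·√(3) + 2441)  (≈ 66.7097)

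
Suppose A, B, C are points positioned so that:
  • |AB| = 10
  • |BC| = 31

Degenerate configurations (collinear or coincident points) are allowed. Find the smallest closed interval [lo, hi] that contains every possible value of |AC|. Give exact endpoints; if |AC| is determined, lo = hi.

|AB| ∈ {10}
|BC| ∈ {31}
|AC| ∈ [21, 41]

|AC| ∈ [21, 41]  (≈ [21.0000, 41.0000])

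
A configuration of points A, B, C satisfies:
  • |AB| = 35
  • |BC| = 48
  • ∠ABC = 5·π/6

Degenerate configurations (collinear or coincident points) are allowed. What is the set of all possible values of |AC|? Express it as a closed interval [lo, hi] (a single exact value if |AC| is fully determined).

|AB| ∈ {35}
|BC| ∈ {48}
|AC| ∈ {√(1680·√(3) + 3529)}

|AC| = √(1680·√(3) + 3529)  (≈ 80.2424)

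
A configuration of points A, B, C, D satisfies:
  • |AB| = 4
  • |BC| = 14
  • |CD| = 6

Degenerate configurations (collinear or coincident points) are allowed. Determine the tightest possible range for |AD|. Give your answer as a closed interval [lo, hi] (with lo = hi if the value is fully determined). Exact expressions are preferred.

|AB| ∈ {4}
|BC| ∈ {14}
|CD| ∈ {6}
|AC| ∈ [10, 18]
|BD| ∈ [8, 20]
|AD| ∈ [4, 24]

|AD| ∈ [4, 24]  (≈ [4.0000, 24.0000])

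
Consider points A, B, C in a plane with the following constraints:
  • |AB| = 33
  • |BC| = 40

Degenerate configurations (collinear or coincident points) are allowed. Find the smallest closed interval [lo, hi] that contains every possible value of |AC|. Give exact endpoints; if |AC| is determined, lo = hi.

|AB| ∈ {33}
|BC| ∈ {40}
|AC| ∈ [7, 73]

|AC| ∈ [7, 73]  (≈ [7.0000, 73.0000])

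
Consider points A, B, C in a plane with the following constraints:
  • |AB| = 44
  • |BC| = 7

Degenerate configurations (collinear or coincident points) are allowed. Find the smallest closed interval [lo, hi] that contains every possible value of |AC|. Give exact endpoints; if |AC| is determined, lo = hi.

|AC| ∈ [37, 51]  (≈ [37.0000, 51.0000])

|AB| ∈ {44}
|BC| ∈ {7}
|AC| ∈ [37, 51]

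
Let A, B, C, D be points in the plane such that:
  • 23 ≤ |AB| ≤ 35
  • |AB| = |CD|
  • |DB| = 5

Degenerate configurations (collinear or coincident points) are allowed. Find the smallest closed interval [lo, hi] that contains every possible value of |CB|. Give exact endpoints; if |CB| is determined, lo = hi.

|CB| ∈ [18, 40]  (≈ [18.0000, 40.0000])

|AB| ∈ [23, 35]
|BD| ∈ {5}
|CD| ∈ [23, 35]
|AD| ∈ [18, 40]
|BC| ∈ [18, 40]
|AC| ∈ [0, 75]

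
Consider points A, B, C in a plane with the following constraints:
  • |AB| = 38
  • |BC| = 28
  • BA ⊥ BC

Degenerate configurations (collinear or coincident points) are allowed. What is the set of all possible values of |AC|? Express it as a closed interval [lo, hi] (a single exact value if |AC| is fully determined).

|AB| ∈ {38}
|BC| ∈ {28}
|AC| ∈ {2·√(557)}

|AC| = 2·√(557)  (≈ 47.2017)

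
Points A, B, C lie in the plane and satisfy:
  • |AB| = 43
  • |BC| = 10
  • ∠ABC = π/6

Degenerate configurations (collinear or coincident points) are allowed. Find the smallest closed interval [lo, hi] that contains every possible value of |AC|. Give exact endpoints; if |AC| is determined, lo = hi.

|AB| ∈ {43}
|BC| ∈ {10}
|AC| ∈ {√(1949 - 430·√(3))}

|AC| = √(1949 - 430·√(3))  (≈ 34.7018)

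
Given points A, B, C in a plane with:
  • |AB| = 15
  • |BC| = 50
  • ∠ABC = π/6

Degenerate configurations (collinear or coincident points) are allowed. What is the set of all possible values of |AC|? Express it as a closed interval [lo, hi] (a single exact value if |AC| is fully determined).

|AB| ∈ {15}
|BC| ∈ {50}
|AC| ∈ {5·√(109 - 30·√(3))}

|AC| = 5·√(109 - 30·√(3))  (≈ 37.7619)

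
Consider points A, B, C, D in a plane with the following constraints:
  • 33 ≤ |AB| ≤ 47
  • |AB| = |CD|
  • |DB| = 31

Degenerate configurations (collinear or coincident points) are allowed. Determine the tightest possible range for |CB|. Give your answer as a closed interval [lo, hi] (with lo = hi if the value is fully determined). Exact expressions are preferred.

|CB| ∈ [2, 78]  (≈ [2.0000, 78.0000])

|AB| ∈ [33, 47]
|BD| ∈ {31}
|CD| ∈ [33, 47]
|AD| ∈ [2, 78]
|BC| ∈ [2, 78]
|AC| ∈ [0, 125]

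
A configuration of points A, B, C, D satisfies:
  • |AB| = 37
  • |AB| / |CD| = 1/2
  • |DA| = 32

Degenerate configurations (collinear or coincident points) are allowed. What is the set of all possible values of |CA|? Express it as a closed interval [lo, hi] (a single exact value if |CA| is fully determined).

|AB| ∈ {37}
|AD| ∈ {32}
|CD| ∈ {74}
|BD| ∈ [5, 69]
|AC| ∈ [42, 106]
|BC| ∈ [5, 143]

|CA| ∈ [42, 106]  (≈ [42.0000, 106.0000])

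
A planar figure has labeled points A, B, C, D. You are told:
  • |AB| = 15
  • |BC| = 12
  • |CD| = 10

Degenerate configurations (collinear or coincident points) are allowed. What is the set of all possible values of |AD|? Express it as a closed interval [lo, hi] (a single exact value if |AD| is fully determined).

|AD| ∈ [0, 37]  (≈ [0.0000, 37.0000])

|AB| ∈ {15}
|BC| ∈ {12}
|CD| ∈ {10}
|AC| ∈ [3, 27]
|BD| ∈ [2, 22]
|AD| ∈ [0, 37]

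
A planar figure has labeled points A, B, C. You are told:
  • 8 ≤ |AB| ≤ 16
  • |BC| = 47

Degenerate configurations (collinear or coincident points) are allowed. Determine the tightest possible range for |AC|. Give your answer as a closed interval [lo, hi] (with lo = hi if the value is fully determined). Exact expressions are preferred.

|AC| ∈ [31, 63]  (≈ [31.0000, 63.0000])

|AB| ∈ [8, 16]
|BC| ∈ {47}
|AC| ∈ [31, 63]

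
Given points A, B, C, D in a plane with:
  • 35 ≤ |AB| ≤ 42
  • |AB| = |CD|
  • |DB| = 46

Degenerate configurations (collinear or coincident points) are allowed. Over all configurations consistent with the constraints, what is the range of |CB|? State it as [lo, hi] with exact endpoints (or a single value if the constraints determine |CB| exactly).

|AB| ∈ [35, 42]
|BD| ∈ {46}
|CD| ∈ [35, 42]
|AD| ∈ [4, 88]
|BC| ∈ [4, 88]
|AC| ∈ [0, 130]

|CB| ∈ [4, 88]  (≈ [4.0000, 88.0000])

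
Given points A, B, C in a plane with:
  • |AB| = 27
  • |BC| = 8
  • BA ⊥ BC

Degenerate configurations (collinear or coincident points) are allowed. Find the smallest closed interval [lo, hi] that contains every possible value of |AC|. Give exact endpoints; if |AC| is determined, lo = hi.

|AC| = √(793)  (≈ 28.1603)

|AB| ∈ {27}
|BC| ∈ {8}
|AC| ∈ {√(793)}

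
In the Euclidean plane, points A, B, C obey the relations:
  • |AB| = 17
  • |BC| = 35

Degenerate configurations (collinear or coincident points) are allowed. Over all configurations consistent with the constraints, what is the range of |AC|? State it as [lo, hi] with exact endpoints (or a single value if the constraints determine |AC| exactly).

|AC| ∈ [18, 52]  (≈ [18.0000, 52.0000])

|AB| ∈ {17}
|BC| ∈ {35}
|AC| ∈ [18, 52]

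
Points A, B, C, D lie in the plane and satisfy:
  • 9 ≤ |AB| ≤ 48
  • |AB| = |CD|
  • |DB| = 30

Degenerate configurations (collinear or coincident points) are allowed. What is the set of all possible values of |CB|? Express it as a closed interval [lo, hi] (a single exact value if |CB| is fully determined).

|AB| ∈ [9, 48]
|BD| ∈ {30}
|CD| ∈ [9, 48]
|AD| ∈ [0, 78]
|BC| ∈ [0, 78]
|AC| ∈ [0, 126]

|CB| ∈ [0, 78]  (≈ [0.0000, 78.0000])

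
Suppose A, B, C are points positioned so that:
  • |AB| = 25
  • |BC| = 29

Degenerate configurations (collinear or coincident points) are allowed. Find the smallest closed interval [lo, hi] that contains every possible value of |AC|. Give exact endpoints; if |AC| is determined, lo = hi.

|AC| ∈ [4, 54]  (≈ [4.0000, 54.0000])

|AB| ∈ {25}
|BC| ∈ {29}
|AC| ∈ [4, 54]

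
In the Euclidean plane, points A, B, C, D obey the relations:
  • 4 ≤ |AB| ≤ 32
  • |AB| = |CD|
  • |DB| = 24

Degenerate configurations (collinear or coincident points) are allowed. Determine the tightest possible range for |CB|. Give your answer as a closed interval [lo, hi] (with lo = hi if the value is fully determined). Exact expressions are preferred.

|CB| ∈ [0, 56]  (≈ [0.0000, 56.0000])

|AB| ∈ [4, 32]
|BD| ∈ {24}
|CD| ∈ [4, 32]
|AD| ∈ [0, 56]
|BC| ∈ [0, 56]
|AC| ∈ [0, 88]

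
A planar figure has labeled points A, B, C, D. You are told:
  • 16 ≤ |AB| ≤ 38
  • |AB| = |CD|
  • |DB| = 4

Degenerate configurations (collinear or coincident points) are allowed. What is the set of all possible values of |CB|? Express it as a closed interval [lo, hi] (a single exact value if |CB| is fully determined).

|AB| ∈ [16, 38]
|BD| ∈ {4}
|CD| ∈ [16, 38]
|AD| ∈ [12, 42]
|BC| ∈ [12, 42]
|AC| ∈ [0, 80]

|CB| ∈ [12, 42]  (≈ [12.0000, 42.0000])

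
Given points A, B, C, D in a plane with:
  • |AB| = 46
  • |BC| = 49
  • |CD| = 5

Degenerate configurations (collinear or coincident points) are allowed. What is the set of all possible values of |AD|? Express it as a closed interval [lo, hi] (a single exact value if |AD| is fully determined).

|AB| ∈ {46}
|BC| ∈ {49}
|CD| ∈ {5}
|AC| ∈ [3, 95]
|BD| ∈ [44, 54]
|AD| ∈ [0, 100]

|AD| ∈ [0, 100]  (≈ [0.0000, 100.0000])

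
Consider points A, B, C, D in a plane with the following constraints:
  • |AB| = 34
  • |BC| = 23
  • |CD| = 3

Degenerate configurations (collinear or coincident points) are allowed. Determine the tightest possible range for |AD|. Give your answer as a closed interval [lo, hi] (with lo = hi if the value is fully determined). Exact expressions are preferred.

|AB| ∈ {34}
|BC| ∈ {23}
|CD| ∈ {3}
|AC| ∈ [11, 57]
|BD| ∈ [20, 26]
|AD| ∈ [8, 60]

|AD| ∈ [8, 60]  (≈ [8.0000, 60.0000])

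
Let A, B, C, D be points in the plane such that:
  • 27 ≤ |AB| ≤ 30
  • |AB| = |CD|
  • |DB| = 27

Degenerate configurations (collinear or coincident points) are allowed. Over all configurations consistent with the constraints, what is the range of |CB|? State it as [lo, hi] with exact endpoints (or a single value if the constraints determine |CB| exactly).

|AB| ∈ [27, 30]
|BD| ∈ {27}
|CD| ∈ [27, 30]
|AD| ∈ [0, 57]
|BC| ∈ [0, 57]
|AC| ∈ [0, 87]

|CB| ∈ [0, 57]  (≈ [0.0000, 57.0000])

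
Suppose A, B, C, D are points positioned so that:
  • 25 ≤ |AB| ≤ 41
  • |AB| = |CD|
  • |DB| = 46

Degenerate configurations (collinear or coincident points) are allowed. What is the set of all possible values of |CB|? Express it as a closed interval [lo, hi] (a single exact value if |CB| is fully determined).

|CB| ∈ [5, 87]  (≈ [5.0000, 87.0000])

|AB| ∈ [25, 41]
|BD| ∈ {46}
|CD| ∈ [25, 41]
|AD| ∈ [5, 87]
|BC| ∈ [5, 87]
|AC| ∈ [0, 128]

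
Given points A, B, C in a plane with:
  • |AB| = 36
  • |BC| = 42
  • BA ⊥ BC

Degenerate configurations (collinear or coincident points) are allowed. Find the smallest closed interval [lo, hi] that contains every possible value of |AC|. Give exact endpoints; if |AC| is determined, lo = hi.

|AC| = 6·√(85)  (≈ 55.3173)

|AB| ∈ {36}
|BC| ∈ {42}
|AC| ∈ {6·√(85)}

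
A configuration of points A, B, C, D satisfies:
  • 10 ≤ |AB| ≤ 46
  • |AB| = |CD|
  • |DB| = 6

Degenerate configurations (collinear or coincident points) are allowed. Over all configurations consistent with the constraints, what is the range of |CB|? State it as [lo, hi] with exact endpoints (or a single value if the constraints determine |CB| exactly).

|CB| ∈ [4, 52]  (≈ [4.0000, 52.0000])

|AB| ∈ [10, 46]
|BD| ∈ {6}
|CD| ∈ [10, 46]
|AD| ∈ [4, 52]
|BC| ∈ [4, 52]
|AC| ∈ [0, 98]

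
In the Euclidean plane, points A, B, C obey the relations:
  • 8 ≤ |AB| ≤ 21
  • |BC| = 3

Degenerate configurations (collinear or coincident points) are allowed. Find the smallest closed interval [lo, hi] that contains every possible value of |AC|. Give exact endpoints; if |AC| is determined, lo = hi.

|AB| ∈ [8, 21]
|BC| ∈ {3}
|AC| ∈ [5, 24]

|AC| ∈ [5, 24]  (≈ [5.0000, 24.0000])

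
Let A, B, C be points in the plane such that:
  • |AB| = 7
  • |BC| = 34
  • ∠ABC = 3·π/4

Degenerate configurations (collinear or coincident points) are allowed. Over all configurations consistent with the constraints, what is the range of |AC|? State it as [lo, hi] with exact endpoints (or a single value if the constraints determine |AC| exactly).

|AC| = √(238·√(2) + 1205)  (≈ 39.2630)

|AB| ∈ {7}
|BC| ∈ {34}
|AC| ∈ {√(238·√(2) + 1205)}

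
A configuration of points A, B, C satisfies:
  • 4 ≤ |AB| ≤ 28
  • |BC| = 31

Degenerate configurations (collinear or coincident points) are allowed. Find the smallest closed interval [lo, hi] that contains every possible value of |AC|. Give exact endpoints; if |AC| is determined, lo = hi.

|AC| ∈ [3, 59]  (≈ [3.0000, 59.0000])

|AB| ∈ [4, 28]
|BC| ∈ {31}
|AC| ∈ [3, 59]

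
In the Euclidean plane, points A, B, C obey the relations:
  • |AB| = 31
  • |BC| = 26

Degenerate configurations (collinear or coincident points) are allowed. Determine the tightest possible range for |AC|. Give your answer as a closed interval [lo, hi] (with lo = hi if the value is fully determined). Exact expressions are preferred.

|AC| ∈ [5, 57]  (≈ [5.0000, 57.0000])

|AB| ∈ {31}
|BC| ∈ {26}
|AC| ∈ [5, 57]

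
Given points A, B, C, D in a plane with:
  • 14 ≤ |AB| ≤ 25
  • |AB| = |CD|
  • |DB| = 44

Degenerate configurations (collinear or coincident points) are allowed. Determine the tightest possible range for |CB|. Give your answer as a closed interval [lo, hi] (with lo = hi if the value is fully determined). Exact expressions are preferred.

|CB| ∈ [19, 69]  (≈ [19.0000, 69.0000])

|AB| ∈ [14, 25]
|BD| ∈ {44}
|CD| ∈ [14, 25]
|AD| ∈ [19, 69]
|BC| ∈ [19, 69]
|AC| ∈ [0, 94]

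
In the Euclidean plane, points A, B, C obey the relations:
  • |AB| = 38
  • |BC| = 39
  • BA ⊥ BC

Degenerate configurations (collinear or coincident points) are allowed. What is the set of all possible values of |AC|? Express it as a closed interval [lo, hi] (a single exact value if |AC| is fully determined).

|AB| ∈ {38}
|BC| ∈ {39}
|AC| ∈ {√(2965)}

|AC| = √(2965)  (≈ 54.4518)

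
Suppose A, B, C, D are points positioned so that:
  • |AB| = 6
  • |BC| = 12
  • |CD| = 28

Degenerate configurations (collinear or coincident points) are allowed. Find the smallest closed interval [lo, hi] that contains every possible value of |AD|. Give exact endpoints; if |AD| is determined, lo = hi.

|AD| ∈ [10, 46]  (≈ [10.0000, 46.0000])

|AB| ∈ {6}
|BC| ∈ {12}
|CD| ∈ {28}
|AC| ∈ [6, 18]
|BD| ∈ [16, 40]
|AD| ∈ [10, 46]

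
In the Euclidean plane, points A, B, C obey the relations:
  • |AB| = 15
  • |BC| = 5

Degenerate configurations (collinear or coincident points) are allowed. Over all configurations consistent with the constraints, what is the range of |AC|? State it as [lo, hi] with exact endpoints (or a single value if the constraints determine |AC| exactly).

|AB| ∈ {15}
|BC| ∈ {5}
|AC| ∈ [10, 20]

|AC| ∈ [10, 20]  (≈ [10.0000, 20.0000])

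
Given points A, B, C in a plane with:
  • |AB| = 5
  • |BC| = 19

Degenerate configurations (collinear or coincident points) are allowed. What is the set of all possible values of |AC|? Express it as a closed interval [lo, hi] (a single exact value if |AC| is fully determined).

|AC| ∈ [14, 24]  (≈ [14.0000, 24.0000])

|AB| ∈ {5}
|BC| ∈ {19}
|AC| ∈ [14, 24]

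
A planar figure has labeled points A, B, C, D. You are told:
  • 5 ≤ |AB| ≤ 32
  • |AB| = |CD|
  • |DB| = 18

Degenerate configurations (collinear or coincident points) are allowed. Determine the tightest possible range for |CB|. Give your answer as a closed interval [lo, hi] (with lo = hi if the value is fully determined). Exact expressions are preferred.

|CB| ∈ [0, 50]  (≈ [0.0000, 50.0000])

|AB| ∈ [5, 32]
|BD| ∈ {18}
|CD| ∈ [5, 32]
|AD| ∈ [0, 50]
|BC| ∈ [0, 50]
|AC| ∈ [0, 82]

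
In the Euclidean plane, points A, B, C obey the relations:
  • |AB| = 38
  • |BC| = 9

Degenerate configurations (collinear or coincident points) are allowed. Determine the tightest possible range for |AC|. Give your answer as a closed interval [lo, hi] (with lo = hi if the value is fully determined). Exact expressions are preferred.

|AB| ∈ {38}
|BC| ∈ {9}
|AC| ∈ [29, 47]

|AC| ∈ [29, 47]  (≈ [29.0000, 47.0000])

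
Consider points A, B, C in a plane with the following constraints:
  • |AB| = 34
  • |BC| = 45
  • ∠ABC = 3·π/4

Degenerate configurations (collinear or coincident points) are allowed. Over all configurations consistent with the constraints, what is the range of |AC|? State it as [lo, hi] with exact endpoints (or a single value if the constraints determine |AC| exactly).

|AB| ∈ {34}
|BC| ∈ {45}
|AC| ∈ {√(1530·√(2) + 3181)}

|AC| = √(1530·√(2) + 3181)  (≈ 73.1078)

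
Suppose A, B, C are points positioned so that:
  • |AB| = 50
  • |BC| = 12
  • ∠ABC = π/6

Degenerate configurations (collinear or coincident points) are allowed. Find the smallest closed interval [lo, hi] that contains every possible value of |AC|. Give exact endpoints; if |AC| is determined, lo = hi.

|AC| = 2·√(661 - 150·√(3))  (≈ 40.0596)

|AB| ∈ {50}
|BC| ∈ {12}
|AC| ∈ {2·√(661 - 150·√(3))}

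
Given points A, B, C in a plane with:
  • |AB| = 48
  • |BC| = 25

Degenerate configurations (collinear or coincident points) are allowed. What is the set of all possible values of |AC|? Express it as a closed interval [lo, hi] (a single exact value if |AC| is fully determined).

|AB| ∈ {48}
|BC| ∈ {25}
|AC| ∈ [23, 73]

|AC| ∈ [23, 73]  (≈ [23.0000, 73.0000])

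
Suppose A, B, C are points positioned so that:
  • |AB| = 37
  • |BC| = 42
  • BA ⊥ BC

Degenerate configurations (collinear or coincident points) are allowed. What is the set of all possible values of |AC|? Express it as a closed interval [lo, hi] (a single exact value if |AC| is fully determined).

|AC| = √(3133)  (≈ 55.9732)

|AB| ∈ {37}
|BC| ∈ {42}
|AC| ∈ {√(3133)}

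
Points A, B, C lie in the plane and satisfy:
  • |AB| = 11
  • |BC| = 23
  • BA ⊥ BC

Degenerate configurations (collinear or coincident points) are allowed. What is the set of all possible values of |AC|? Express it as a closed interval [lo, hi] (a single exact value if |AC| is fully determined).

|AC| = 5·√(26)  (≈ 25.4951)

|AB| ∈ {11}
|BC| ∈ {23}
|AC| ∈ {5·√(26)}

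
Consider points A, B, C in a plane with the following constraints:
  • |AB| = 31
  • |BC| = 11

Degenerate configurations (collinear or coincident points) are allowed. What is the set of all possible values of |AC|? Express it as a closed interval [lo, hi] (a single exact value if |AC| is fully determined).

|AC| ∈ [20, 42]  (≈ [20.0000, 42.0000])

|AB| ∈ {31}
|BC| ∈ {11}
|AC| ∈ [20, 42]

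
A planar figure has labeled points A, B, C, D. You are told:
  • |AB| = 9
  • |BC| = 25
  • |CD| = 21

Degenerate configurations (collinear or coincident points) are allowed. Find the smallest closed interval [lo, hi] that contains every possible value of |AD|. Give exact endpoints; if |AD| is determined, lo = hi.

|AB| ∈ {9}
|BC| ∈ {25}
|CD| ∈ {21}
|AC| ∈ [16, 34]
|BD| ∈ [4, 46]
|AD| ∈ [0, 55]

|AD| ∈ [0, 55]  (≈ [0.0000, 55.0000])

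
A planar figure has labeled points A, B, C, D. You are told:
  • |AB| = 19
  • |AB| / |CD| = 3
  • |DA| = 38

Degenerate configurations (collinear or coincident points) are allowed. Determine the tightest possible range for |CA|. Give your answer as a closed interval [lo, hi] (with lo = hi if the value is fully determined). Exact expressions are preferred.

|AB| ∈ {19}
|AD| ∈ {38}
|CD| ∈ {19/3}
|BD| ∈ [19, 57]
|AC| ∈ [95/3, 133/3]
|BC| ∈ [38/3, 190/3]

|CA| ∈ [95/3, 133/3]  (≈ [31.6667, 44.3333])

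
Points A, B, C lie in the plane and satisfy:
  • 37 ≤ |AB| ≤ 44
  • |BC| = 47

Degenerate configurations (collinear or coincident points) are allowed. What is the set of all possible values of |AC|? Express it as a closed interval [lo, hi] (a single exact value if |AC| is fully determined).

|AB| ∈ [37, 44]
|BC| ∈ {47}
|AC| ∈ [3, 91]

|AC| ∈ [3, 91]  (≈ [3.0000, 91.0000])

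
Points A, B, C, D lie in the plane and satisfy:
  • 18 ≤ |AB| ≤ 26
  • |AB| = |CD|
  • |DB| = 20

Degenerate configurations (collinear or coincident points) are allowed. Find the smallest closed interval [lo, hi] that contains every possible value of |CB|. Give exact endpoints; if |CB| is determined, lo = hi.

|CB| ∈ [0, 46]  (≈ [0.0000, 46.0000])

|AB| ∈ [18, 26]
|BD| ∈ {20}
|CD| ∈ [18, 26]
|AD| ∈ [0, 46]
|BC| ∈ [0, 46]
|AC| ∈ [0, 72]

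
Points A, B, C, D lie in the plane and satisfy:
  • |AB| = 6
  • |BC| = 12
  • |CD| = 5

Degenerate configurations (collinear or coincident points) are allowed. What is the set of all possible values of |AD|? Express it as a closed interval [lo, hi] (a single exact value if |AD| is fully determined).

|AD| ∈ [1, 23]  (≈ [1.0000, 23.0000])

|AB| ∈ {6}
|BC| ∈ {12}
|CD| ∈ {5}
|AC| ∈ [6, 18]
|BD| ∈ [7, 17]
|AD| ∈ [1, 23]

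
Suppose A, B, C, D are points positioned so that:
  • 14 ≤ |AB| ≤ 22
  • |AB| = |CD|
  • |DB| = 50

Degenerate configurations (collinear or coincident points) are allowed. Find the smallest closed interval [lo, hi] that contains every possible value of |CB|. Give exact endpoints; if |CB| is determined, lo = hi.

|AB| ∈ [14, 22]
|BD| ∈ {50}
|CD| ∈ [14, 22]
|AD| ∈ [28, 72]
|BC| ∈ [28, 72]
|AC| ∈ [6, 94]

|CB| ∈ [28, 72]  (≈ [28.0000, 72.0000])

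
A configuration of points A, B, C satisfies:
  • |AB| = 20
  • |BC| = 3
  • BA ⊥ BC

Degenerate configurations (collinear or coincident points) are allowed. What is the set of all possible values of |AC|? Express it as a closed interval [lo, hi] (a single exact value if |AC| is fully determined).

|AB| ∈ {20}
|BC| ∈ {3}
|AC| ∈ {√(409)}

|AC| = √(409)  (≈ 20.2237)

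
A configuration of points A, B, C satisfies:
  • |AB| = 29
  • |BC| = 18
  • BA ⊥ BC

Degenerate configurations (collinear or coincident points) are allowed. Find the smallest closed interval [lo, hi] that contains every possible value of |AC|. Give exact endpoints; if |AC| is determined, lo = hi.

|AC| = √(1165)  (≈ 34.1321)

|AB| ∈ {29}
|BC| ∈ {18}
|AC| ∈ {√(1165)}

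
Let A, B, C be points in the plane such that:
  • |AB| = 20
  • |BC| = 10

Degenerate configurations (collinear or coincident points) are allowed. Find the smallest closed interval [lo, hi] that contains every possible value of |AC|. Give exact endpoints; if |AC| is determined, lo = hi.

|AB| ∈ {20}
|BC| ∈ {10}
|AC| ∈ [10, 30]

|AC| ∈ [10, 30]  (≈ [10.0000, 30.0000])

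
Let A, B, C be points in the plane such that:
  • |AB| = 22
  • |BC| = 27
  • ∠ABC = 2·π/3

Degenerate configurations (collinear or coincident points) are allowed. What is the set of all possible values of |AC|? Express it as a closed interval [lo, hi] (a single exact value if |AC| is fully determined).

|AC| = √(1807)  (≈ 42.5088)

|AB| ∈ {22}
|BC| ∈ {27}
|AC| ∈ {√(1807)}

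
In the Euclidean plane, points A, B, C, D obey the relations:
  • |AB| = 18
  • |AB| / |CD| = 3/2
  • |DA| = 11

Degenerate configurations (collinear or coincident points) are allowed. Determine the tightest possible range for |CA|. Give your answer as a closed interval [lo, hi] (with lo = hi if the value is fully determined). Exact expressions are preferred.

|AB| ∈ {18}
|AD| ∈ {11}
|CD| ∈ {12}
|BD| ∈ [7, 29]
|AC| ∈ [1, 23]
|BC| ∈ [0, 41]

|CA| ∈ [1, 23]  (≈ [1.0000, 23.0000])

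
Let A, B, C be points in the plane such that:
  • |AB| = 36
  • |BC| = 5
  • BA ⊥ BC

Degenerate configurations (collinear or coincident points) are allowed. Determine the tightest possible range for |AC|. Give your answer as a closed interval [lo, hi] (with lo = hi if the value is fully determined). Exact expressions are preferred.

|AB| ∈ {36}
|BC| ∈ {5}
|AC| ∈ {√(1321)}

|AC| = √(1321)  (≈ 36.3456)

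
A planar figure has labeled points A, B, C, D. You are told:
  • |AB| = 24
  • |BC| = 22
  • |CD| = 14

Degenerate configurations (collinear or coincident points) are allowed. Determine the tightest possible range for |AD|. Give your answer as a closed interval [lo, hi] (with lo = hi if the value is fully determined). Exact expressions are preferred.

|AD| ∈ [0, 60]  (≈ [0.0000, 60.0000])

|AB| ∈ {24}
|BC| ∈ {22}
|CD| ∈ {14}
|AC| ∈ [2, 46]
|BD| ∈ [8, 36]
|AD| ∈ [0, 60]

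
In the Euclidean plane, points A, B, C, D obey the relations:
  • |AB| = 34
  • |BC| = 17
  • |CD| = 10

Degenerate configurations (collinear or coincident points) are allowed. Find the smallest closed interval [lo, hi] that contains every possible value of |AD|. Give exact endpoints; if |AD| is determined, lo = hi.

|AB| ∈ {34}
|BC| ∈ {17}
|CD| ∈ {10}
|AC| ∈ [17, 51]
|BD| ∈ [7, 27]
|AD| ∈ [7, 61]

|AD| ∈ [7, 61]  (≈ [7.0000, 61.0000])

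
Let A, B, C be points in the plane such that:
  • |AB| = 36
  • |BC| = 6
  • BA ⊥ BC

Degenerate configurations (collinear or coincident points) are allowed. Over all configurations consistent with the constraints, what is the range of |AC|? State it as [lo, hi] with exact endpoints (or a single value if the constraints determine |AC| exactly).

|AB| ∈ {36}
|BC| ∈ {6}
|AC| ∈ {6·√(37)}

|AC| = 6·√(37)  (≈ 36.4966)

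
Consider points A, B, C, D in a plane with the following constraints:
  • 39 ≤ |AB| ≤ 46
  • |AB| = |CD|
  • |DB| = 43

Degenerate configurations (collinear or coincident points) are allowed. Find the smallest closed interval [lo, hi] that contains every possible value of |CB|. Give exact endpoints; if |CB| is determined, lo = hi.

|AB| ∈ [39, 46]
|BD| ∈ {43}
|CD| ∈ [39, 46]
|AD| ∈ [0, 89]
|BC| ∈ [0, 89]
|AC| ∈ [0, 135]

|CB| ∈ [0, 89]  (≈ [0.0000, 89.0000])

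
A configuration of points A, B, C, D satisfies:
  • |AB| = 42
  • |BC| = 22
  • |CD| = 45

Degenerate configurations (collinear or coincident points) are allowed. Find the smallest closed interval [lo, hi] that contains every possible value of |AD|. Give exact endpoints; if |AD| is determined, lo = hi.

|AD| ∈ [0, 109]  (≈ [0.0000, 109.0000])

|AB| ∈ {42}
|BC| ∈ {22}
|CD| ∈ {45}
|AC| ∈ [20, 64]
|BD| ∈ [23, 67]
|AD| ∈ [0, 109]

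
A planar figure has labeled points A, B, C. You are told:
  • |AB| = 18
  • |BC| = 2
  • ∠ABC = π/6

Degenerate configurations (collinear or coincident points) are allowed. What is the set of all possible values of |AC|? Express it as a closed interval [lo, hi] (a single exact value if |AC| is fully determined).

|AB| ∈ {18}
|BC| ∈ {2}
|AC| ∈ {2·√(82 - 9·√(3))}

|AC| = 2·√(82 - 9·√(3))  (≈ 16.2987)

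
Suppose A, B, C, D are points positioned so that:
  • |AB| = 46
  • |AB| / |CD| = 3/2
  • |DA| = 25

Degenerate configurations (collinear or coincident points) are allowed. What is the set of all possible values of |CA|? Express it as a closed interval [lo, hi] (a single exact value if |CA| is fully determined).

|AB| ∈ {46}
|AD| ∈ {25}
|CD| ∈ {92/3}
|BD| ∈ [21, 71]
|AC| ∈ [17/3, 167/3]
|BC| ∈ [0, 305/3]

|CA| ∈ [17/3, 167/3]  (≈ [5.6667, 55.6667])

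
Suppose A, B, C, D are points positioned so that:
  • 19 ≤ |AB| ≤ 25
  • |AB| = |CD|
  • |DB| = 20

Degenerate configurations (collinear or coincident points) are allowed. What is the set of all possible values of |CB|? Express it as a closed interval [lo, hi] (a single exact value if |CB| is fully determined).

|AB| ∈ [19, 25]
|BD| ∈ {20}
|CD| ∈ [19, 25]
|AD| ∈ [0, 45]
|BC| ∈ [0, 45]
|AC| ∈ [0, 70]

|CB| ∈ [0, 45]  (≈ [0.0000, 45.0000])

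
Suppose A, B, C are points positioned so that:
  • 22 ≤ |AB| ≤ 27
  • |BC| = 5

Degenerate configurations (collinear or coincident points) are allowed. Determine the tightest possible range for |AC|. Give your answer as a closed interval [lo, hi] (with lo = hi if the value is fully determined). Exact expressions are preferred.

|AC| ∈ [17, 32]  (≈ [17.0000, 32.0000])

|AB| ∈ [22, 27]
|BC| ∈ {5}
|AC| ∈ [17, 32]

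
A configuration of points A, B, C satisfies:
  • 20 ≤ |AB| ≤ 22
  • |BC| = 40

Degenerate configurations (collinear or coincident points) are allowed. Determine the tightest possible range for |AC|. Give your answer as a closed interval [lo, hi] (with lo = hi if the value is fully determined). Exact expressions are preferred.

|AC| ∈ [18, 62]  (≈ [18.0000, 62.0000])

|AB| ∈ [20, 22]
|BC| ∈ {40}
|AC| ∈ [18, 62]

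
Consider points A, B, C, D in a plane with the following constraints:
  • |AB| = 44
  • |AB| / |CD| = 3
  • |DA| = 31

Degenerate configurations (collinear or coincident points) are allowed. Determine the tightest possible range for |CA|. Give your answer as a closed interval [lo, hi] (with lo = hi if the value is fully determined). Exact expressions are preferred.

|AB| ∈ {44}
|AD| ∈ {31}
|CD| ∈ {44/3}
|BD| ∈ [13, 75]
|AC| ∈ [49/3, 137/3]
|BC| ∈ [0, 269/3]

|CA| ∈ [49/3, 137/3]  (≈ [16.3333, 45.6667])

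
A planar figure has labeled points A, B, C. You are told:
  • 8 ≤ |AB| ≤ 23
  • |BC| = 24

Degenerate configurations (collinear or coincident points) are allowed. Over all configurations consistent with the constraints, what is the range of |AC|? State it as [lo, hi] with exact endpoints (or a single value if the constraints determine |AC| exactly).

|AB| ∈ [8, 23]
|BC| ∈ {24}
|AC| ∈ [1, 47]

|AC| ∈ [1, 47]  (≈ [1.0000, 47.0000])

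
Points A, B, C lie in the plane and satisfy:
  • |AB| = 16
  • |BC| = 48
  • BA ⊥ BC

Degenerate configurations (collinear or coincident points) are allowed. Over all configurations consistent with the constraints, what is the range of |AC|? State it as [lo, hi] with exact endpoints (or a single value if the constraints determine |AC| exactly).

|AC| = 16·√(10)  (≈ 50.5964)

|AB| ∈ {16}
|BC| ∈ {48}
|AC| ∈ {16·√(10)}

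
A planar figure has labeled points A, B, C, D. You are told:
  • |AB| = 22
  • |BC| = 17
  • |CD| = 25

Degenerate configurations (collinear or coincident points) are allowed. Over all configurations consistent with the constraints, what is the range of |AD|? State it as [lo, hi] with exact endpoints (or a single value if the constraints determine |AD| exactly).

|AD| ∈ [0, 64]  (≈ [0.0000, 64.0000])

|AB| ∈ {22}
|BC| ∈ {17}
|CD| ∈ {25}
|AC| ∈ [5, 39]
|BD| ∈ [8, 42]
|AD| ∈ [0, 64]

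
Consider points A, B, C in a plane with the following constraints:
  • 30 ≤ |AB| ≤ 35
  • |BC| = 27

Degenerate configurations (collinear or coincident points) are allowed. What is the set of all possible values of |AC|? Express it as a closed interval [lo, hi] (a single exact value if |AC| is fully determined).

|AC| ∈ [3, 62]  (≈ [3.0000, 62.0000])

|AB| ∈ [30, 35]
|BC| ∈ {27}
|AC| ∈ [3, 62]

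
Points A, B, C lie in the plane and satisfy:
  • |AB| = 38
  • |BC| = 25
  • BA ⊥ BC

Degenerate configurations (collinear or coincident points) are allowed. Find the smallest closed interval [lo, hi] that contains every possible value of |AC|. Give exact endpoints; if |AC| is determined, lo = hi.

|AC| = √(2069)  (≈ 45.4863)

|AB| ∈ {38}
|BC| ∈ {25}
|AC| ∈ {√(2069)}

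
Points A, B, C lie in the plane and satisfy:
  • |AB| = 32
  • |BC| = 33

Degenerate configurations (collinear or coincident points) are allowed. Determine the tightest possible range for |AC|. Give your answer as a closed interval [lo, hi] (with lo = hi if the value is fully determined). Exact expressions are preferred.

|AC| ∈ [1, 65]  (≈ [1.0000, 65.0000])

|AB| ∈ {32}
|BC| ∈ {33}
|AC| ∈ [1, 65]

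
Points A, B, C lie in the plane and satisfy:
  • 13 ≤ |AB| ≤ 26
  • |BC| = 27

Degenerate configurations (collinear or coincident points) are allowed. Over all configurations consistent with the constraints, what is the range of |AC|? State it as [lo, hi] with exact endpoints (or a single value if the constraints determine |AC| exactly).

|AC| ∈ [1, 53]  (≈ [1.0000, 53.0000])

|AB| ∈ [13, 26]
|BC| ∈ {27}
|AC| ∈ [1, 53]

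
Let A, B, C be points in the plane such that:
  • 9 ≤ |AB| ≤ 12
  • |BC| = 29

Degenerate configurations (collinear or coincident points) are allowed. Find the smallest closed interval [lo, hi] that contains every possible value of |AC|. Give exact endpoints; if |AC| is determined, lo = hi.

|AB| ∈ [9, 12]
|BC| ∈ {29}
|AC| ∈ [17, 41]

|AC| ∈ [17, 41]  (≈ [17.0000, 41.0000])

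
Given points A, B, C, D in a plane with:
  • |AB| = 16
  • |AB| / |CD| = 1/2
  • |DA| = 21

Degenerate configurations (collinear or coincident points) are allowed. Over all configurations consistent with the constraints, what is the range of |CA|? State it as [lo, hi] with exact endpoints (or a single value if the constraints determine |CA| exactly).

|CA| ∈ [11, 53]  (≈ [11.0000, 53.0000])

|AB| ∈ {16}
|AD| ∈ {21}
|CD| ∈ {32}
|BD| ∈ [5, 37]
|AC| ∈ [11, 53]
|BC| ∈ [0, 69]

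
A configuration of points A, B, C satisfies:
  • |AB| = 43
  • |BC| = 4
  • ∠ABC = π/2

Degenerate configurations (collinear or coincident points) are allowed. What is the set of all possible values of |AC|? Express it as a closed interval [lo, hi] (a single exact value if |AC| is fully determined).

|AC| = √(1865)  (≈ 43.1856)

|AB| ∈ {43}
|BC| ∈ {4}
|AC| ∈ {√(1865)}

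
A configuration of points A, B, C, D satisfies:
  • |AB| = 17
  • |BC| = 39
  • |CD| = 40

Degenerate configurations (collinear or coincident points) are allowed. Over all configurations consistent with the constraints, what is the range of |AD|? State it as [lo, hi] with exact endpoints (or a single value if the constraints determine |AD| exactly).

|AB| ∈ {17}
|BC| ∈ {39}
|CD| ∈ {40}
|AC| ∈ [22, 56]
|BD| ∈ [1, 79]
|AD| ∈ [0, 96]

|AD| ∈ [0, 96]  (≈ [0.0000, 96.0000])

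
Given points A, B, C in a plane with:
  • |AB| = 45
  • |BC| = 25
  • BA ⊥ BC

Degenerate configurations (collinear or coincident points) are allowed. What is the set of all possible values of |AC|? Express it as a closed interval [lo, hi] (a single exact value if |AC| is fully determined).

|AB| ∈ {45}
|BC| ∈ {25}
|AC| ∈ {5·√(106)}

|AC| = 5·√(106)  (≈ 51.4782)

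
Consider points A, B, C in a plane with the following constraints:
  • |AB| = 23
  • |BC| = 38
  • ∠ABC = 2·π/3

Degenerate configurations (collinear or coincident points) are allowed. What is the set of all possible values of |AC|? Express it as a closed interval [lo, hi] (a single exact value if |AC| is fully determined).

|AB| ∈ {23}
|BC| ∈ {38}
|AC| ∈ {√(2847)}

|AC| = √(2847)  (≈ 53.3573)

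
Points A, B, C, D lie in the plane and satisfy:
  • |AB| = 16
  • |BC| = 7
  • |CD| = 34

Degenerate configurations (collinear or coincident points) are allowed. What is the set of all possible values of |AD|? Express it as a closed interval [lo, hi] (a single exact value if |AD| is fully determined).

|AB| ∈ {16}
|BC| ∈ {7}
|CD| ∈ {34}
|AC| ∈ [9, 23]
|BD| ∈ [27, 41]
|AD| ∈ [11, 57]

|AD| ∈ [11, 57]  (≈ [11.0000, 57.0000])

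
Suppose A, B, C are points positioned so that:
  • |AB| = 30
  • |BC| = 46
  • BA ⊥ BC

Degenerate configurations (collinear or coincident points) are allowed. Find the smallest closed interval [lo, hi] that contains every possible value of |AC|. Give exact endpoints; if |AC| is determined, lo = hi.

|AB| ∈ {30}
|BC| ∈ {46}
|AC| ∈ {2·√(754)}

|AC| = 2·√(754)  (≈ 54.9181)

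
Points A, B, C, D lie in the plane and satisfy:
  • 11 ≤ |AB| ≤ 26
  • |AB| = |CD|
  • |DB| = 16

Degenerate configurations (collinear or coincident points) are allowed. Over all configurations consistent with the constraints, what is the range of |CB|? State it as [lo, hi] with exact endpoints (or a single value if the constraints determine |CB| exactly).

|CB| ∈ [0, 42]  (≈ [0.0000, 42.0000])

|AB| ∈ [11, 26]
|BD| ∈ {16}
|CD| ∈ [11, 26]
|AD| ∈ [0, 42]
|BC| ∈ [0, 42]
|AC| ∈ [0, 68]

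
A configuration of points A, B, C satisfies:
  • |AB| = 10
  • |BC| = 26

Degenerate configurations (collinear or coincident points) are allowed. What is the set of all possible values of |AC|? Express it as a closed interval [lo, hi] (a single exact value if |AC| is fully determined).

|AC| ∈ [16, 36]  (≈ [16.0000, 36.0000])

|AB| ∈ {10}
|BC| ∈ {26}
|AC| ∈ [16, 36]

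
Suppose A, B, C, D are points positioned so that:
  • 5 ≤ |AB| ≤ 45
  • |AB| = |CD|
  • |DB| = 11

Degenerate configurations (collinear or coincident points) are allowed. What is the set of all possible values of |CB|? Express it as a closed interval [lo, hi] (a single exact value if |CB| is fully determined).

|AB| ∈ [5, 45]
|BD| ∈ {11}
|CD| ∈ [5, 45]
|AD| ∈ [0, 56]
|BC| ∈ [0, 56]
|AC| ∈ [0, 101]

|CB| ∈ [0, 56]  (≈ [0.0000, 56.0000])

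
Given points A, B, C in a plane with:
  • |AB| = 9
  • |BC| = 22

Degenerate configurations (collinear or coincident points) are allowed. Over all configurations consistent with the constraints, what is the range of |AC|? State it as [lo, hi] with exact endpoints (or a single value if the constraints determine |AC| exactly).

|AB| ∈ {9}
|BC| ∈ {22}
|AC| ∈ [13, 31]

|AC| ∈ [13, 31]  (≈ [13.0000, 31.0000])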